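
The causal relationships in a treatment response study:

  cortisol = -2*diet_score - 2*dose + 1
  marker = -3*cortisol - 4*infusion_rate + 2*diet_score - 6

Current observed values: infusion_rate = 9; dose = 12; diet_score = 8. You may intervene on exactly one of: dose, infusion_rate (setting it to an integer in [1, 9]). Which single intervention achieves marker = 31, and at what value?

Intervening on dose: with other inputs at their observed values, marker = 6*dose + 19. Solving for 31 gives dose = 2, within [1, 9].
Intervening on infusion_rate: marker = -4*infusion_rate + 127. Reaching 31 requires infusion_rate = 24, outside [1, 9].

set dose = 2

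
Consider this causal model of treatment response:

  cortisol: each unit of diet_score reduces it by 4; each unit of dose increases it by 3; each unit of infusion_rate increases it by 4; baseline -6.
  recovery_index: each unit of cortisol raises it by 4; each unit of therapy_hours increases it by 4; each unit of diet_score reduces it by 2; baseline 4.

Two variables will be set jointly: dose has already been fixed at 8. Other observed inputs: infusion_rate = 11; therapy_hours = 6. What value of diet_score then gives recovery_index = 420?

diet_score = -8

With dose held at 8:
Substituting into the cortisol equation gives cortisol = -4*diet_score + 62.
Substituting into the recovery_index equation gives recovery_index = -18*diet_score + 276.
Solve -18*diet_score + 276 = 420: diet_score = (420 - 276) / -18 = -8.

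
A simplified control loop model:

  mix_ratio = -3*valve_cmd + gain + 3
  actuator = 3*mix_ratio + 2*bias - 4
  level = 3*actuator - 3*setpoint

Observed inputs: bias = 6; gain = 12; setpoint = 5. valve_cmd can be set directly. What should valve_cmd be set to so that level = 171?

valve_cmd = -1

Substituting into the mix_ratio equation gives mix_ratio = -3*valve_cmd + 15.
This gives actuator = -9*valve_cmd + 53.
Substituting into the level equation gives level = -27*valve_cmd + 144.
Solve -27*valve_cmd + 144 = 171: valve_cmd = (171 - 144) / -27 = -1.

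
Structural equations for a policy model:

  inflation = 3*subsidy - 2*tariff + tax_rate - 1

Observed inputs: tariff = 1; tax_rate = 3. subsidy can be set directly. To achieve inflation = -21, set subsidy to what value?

Substituting into the inflation equation gives inflation = 3*subsidy.
Solve 3*subsidy = -21: subsidy = -21 / 3 = -7.

subsidy = -7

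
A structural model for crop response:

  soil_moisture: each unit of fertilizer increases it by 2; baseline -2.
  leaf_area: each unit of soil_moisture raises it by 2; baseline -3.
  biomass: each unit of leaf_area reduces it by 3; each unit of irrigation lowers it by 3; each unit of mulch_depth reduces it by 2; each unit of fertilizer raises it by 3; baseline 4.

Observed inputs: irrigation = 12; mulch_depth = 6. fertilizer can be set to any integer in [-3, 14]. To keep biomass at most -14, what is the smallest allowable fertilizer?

fertilizer = -1

Substituting into the leaf_area equation gives leaf_area = 4*fertilizer - 7.
Substituting into the biomass equation gives biomass = -9*fertilizer - 23.
Require -9*fertilizer - 23 ≤ -14, so fertilizer ≥ -1.
The smallest integer in [-3, 14] satisfying this is -1.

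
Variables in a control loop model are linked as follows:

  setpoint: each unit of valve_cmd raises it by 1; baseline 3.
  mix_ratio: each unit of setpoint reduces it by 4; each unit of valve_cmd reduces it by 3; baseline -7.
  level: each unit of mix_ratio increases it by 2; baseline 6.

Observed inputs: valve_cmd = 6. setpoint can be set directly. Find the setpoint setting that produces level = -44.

setpoint = 0

Intervening on setpoint fixes its value directly, overriding its dependence on valve_cmd.
Substituting into the mix_ratio equation gives mix_ratio = -4*setpoint - 25.
Substituting into the level equation gives level = -8*setpoint - 44.
Solve -8*setpoint - 44 = -44: setpoint = (-44 + 44) / -8 = 0.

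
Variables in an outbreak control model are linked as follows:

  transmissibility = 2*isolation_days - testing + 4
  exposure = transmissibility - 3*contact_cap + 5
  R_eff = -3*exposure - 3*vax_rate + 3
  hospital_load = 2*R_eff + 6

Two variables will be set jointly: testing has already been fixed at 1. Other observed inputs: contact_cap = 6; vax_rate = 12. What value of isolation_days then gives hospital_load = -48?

isolation_days = 4

With testing held at 1:
Substituting into the transmissibility equation gives transmissibility = 2*isolation_days + 3.
So exposure = 2*isolation_days - 10.
R_eff becomes -6*isolation_days - 3.
Substituting into the hospital_load equation gives hospital_load = -12*isolation_days.
Solve -12*isolation_days = -48: isolation_days = -48 / -12 = 4.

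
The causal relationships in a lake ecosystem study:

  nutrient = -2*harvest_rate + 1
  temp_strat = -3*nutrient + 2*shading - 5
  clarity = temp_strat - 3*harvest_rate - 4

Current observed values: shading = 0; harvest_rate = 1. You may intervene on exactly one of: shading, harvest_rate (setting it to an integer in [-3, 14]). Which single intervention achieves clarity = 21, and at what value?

set harvest_rate = 11

Intervening on shading: clarity = 2*shading - 9. Reaching 21 requires shading = 15, outside [-3, 14].
Intervening on harvest_rate: with other inputs at their observed values, clarity = 3*harvest_rate - 12. Solving for 21 gives harvest_rate = 11, within [-3, 14].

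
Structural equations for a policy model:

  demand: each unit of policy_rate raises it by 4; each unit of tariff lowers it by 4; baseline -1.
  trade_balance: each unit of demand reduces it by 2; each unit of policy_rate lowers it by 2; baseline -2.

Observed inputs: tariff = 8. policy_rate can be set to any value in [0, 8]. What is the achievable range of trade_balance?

Substituting into the demand equation gives demand = 4*policy_rate - 33.
Substituting into the trade_balance equation gives trade_balance = -10*policy_rate + 64.
Linear in policy_rate, so extremes are at the endpoints: policy_rate = 0 gives trade_balance = 64; policy_rate = 8 gives trade_balance = -16.

-16 to 64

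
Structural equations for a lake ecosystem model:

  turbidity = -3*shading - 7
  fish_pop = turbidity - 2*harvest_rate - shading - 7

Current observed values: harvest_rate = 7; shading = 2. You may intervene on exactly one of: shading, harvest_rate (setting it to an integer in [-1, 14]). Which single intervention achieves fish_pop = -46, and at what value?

Intervening on shading: fish_pop = -4*shading - 28. Reaching -46 requires shading = 9/2, not an integer.
Intervening on harvest_rate: with other inputs at their observed values, fish_pop = -2*harvest_rate - 22. Solving for -46 gives harvest_rate = 12, within [-1, 14].

set harvest_rate = 12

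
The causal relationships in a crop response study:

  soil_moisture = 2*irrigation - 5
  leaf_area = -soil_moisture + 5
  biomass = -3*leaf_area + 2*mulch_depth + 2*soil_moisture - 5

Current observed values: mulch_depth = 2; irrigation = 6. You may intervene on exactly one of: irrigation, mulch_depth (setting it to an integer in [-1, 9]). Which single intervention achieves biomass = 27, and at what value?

set mulch_depth = 6

Intervening on irrigation: biomass = 10*irrigation - 41. Reaching 27 requires irrigation = 34/5, not an integer.
Intervening on mulch_depth: with other inputs at their observed values, biomass = 2*mulch_depth + 15. Solving for 27 gives mulch_depth = 6, within [-1, 9].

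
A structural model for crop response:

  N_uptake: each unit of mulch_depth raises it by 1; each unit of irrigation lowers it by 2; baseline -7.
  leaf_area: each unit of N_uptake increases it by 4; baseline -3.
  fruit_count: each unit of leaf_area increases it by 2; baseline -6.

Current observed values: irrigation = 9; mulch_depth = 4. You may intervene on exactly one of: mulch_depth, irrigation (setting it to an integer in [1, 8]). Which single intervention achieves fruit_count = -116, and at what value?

set irrigation = 5

Intervening on mulch_depth: fruit_count = 8*mulch_depth - 212. Reaching -116 requires mulch_depth = 12, outside [1, 8].
Intervening on irrigation: with other inputs at their observed values, fruit_count = -16*irrigation - 36. Solving for -116 gives irrigation = 5, within [1, 8].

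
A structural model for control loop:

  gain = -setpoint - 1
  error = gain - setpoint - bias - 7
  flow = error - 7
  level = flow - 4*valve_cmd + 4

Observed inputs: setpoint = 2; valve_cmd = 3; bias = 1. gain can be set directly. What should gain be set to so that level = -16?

Intervening on gain fixes its value directly, overriding its dependence on setpoint.
Substituting into the error equation gives error = gain - 10.
So flow = gain - 17.
level becomes gain - 25.
Solve gain - 25 = -16: gain = (-16 + 25) / 1 = 9.

gain = 9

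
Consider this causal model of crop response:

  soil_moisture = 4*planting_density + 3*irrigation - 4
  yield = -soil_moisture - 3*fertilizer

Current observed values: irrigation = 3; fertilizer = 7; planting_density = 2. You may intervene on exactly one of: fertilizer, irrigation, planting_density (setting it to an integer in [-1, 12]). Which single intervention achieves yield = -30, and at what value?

Intervening on fertilizer: yield = -3*fertilizer - 13. Reaching -30 requires fertilizer = 17/3, not an integer.
Intervening on irrigation: yield = -3*irrigation - 25. Reaching -30 requires irrigation = 5/3, not an integer.
Intervening on planting_density: with other inputs at their observed values, yield = -4*planting_density - 26. Solving for -30 gives planting_density = 1, within [-1, 12].

set planting_density = 1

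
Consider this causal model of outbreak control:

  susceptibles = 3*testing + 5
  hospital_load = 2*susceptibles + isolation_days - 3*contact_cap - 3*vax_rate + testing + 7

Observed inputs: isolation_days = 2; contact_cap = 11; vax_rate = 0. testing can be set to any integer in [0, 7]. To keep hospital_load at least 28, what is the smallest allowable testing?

Substituting into the hospital_load equation gives hospital_load = 7*testing - 14.
Require 7*testing - 14 ≥ 28, so testing ≥ 6.
The smallest integer in [0, 7] satisfying this is 6.

testing = 6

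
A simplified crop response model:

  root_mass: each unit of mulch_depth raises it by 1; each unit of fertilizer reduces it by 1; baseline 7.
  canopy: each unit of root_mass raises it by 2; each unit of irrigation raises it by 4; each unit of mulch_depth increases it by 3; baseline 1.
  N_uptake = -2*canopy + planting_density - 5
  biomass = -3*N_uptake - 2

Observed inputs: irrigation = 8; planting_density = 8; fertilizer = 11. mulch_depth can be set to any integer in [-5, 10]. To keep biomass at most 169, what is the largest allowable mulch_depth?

mulch_depth = 1

Substituting into the root_mass equation gives root_mass = mulch_depth - 4.
So canopy = 5*mulch_depth + 25.
So N_uptake = -10*mulch_depth - 47.
Substituting into the biomass equation gives biomass = 30*mulch_depth + 139.
Require 30*mulch_depth + 139 ≤ 169, so mulch_depth ≤ 1.
The largest integer in [-5, 10] satisfying this is 1.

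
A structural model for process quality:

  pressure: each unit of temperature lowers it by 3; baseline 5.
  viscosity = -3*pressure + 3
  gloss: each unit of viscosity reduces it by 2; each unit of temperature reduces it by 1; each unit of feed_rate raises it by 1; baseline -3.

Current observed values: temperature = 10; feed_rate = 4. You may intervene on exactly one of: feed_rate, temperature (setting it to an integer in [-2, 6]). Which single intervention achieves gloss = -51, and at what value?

set temperature = 4

Intervening on feed_rate: gloss = feed_rate - 169. Reaching -51 requires feed_rate = 118, outside [-2, 6].
Intervening on temperature: with other inputs at their observed values, gloss = -19*temperature + 25. Solving for -51 gives temperature = 4, within [-2, 6].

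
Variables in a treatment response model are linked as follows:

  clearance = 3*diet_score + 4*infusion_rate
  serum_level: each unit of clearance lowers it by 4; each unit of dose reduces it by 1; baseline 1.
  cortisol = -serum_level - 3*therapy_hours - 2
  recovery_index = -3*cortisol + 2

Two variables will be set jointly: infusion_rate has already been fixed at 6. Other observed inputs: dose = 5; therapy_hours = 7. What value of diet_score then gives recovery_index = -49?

With infusion_rate held at 6:
Substituting into the clearance equation gives clearance = 3*diet_score + 24.
Substituting into the serum_level equation gives serum_level = -12*diet_score - 100.
cortisol becomes 12*diet_score + 77.
Substituting into the recovery_index equation gives recovery_index = -36*diet_score - 229.
Solve -36*diet_score - 229 = -49: diet_score = (-49 + 229) / -36 = -5.

diet_score = -5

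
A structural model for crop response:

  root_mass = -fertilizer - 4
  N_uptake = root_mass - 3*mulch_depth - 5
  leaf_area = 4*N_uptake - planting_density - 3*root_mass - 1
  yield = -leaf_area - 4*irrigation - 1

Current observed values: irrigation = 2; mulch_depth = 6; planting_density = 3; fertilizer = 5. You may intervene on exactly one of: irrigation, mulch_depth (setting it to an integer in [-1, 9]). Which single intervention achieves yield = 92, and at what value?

Intervening on irrigation: with other inputs at their observed values, yield = -4*irrigation + 104. Solving for 92 gives irrigation = 3, within [-1, 9].
Intervening on mulch_depth: yield = 12*mulch_depth + 24. Reaching 92 requires mulch_depth = 17/3, not an integer.

set irrigation = 3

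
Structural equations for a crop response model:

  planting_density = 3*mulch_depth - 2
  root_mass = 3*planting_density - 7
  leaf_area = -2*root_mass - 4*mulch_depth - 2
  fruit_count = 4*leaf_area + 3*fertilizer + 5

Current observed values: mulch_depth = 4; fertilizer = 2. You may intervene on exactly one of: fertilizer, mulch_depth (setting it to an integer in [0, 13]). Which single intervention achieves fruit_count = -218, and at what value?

set fertilizer = 11

Intervening on fertilizer: with other inputs at their observed values, fruit_count = 3*fertilizer - 251. Solving for -218 gives fertilizer = 11, within [0, 13].
Intervening on mulch_depth: fruit_count = -88*mulch_depth + 107. Reaching -218 requires mulch_depth = 325/88, not an integer.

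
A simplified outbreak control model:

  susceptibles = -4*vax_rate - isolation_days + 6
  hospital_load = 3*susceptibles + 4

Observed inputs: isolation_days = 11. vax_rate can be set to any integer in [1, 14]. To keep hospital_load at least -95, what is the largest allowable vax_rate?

vax_rate = 7

Substituting into the susceptibles equation gives susceptibles = -4*vax_rate - 5.
hospital_load becomes -12*vax_rate - 11.
Require -12*vax_rate - 11 ≥ -95, so vax_rate ≤ 7.
The largest integer in [1, 14] satisfying this is 7.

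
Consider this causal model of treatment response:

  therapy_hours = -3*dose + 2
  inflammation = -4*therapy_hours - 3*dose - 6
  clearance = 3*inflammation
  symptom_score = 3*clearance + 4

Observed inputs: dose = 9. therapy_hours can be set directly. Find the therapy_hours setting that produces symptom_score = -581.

therapy_hours = 8

Intervening on therapy_hours fixes its value directly, overriding its dependence on dose.
Substituting into the inflammation equation gives inflammation = -4*therapy_hours - 33.
So clearance = -12*therapy_hours - 99.
Substituting into the symptom_score equation gives symptom_score = -36*therapy_hours - 293.
Solve -36*therapy_hours - 293 = -581: therapy_hours = (-581 + 293) / -36 = 8.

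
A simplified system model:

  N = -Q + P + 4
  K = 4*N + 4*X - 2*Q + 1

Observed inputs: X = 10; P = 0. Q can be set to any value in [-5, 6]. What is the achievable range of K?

Substituting into the N equation gives N = -Q + 4.
Substituting into the K equation gives K = -6*Q + 57.
Linear in Q, so extremes are at the endpoints: Q = -5 gives K = 87; Q = 6 gives K = 21.

21 to 87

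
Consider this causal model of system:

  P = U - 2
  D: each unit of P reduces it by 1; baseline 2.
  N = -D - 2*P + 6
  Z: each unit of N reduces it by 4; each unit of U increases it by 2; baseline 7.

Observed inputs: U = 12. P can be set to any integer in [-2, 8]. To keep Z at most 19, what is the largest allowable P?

Intervening on P fixes its value directly, overriding its dependence on U.
Substituting into the N equation gives N = -P + 4.
Substituting into the Z equation gives Z = 4*P + 15.
Require 4*P + 15 ≤ 19, so P ≤ 1.
The largest integer in [-2, 8] satisfying this is 1.

P = 1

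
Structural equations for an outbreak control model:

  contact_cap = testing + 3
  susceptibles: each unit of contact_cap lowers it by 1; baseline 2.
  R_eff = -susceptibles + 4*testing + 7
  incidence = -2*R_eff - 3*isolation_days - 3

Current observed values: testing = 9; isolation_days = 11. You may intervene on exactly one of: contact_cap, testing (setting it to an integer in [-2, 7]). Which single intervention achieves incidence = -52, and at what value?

Intervening on contact_cap: incidence = -2*contact_cap - 118. Reaching -52 requires contact_cap = -33, outside [-2, 7].
Intervening on testing: with other inputs at their observed values, incidence = -10*testing - 52. Solving for -52 gives testing = 0, within [-2, 7].

set testing = 0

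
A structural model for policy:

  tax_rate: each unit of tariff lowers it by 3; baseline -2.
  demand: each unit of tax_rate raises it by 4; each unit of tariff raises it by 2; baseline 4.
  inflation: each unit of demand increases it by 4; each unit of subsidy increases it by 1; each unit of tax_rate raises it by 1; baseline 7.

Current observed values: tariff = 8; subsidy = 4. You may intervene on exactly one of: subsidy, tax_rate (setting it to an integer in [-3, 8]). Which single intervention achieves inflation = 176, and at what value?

set tax_rate = 5

Intervening on subsidy: inflation = subsidy - 355. Reaching 176 requires subsidy = 531, outside [-3, 8].
Intervening on tax_rate: with other inputs at their observed values, inflation = 17*tax_rate + 91. Solving for 176 gives tax_rate = 5, within [-3, 8].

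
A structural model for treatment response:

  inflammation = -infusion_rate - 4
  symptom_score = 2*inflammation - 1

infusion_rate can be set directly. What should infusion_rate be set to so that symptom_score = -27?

infusion_rate = 9

Substituting into the symptom_score equation gives symptom_score = -2*infusion_rate - 9.
Solve -2*infusion_rate - 9 = -27: infusion_rate = (-27 + 9) / -2 = 9.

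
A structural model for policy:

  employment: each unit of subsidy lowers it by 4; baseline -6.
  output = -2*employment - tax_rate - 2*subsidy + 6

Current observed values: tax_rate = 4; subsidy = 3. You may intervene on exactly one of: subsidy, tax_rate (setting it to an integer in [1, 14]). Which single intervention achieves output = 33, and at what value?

Intervening on subsidy: output = 6*subsidy + 14. Reaching 33 requires subsidy = 19/6, not an integer.
Intervening on tax_rate: with other inputs at their observed values, output = -tax_rate + 36. Solving for 33 gives tax_rate = 3, within [1, 14].

set tax_rate = 3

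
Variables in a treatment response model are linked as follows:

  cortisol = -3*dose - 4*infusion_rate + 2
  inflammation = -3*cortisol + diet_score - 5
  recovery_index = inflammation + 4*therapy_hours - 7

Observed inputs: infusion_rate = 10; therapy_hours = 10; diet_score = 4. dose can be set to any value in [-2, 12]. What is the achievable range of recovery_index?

128 to 254

Substituting into the cortisol equation gives cortisol = -3*dose - 38.
Substituting into the inflammation equation gives inflammation = 9*dose + 113.
Substituting into the recovery_index equation gives recovery_index = 9*dose + 146.
Linear in dose, so extremes are at the endpoints: dose = -2 gives recovery_index = 128; dose = 12 gives recovery_index = 254.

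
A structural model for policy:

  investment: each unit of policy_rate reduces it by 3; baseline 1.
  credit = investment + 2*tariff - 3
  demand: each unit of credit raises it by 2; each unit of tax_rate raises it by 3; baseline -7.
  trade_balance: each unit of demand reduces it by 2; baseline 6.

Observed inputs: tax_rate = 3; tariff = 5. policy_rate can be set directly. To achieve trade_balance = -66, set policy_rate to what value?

policy_rate = -3

Substituting into the credit equation gives credit = -3*policy_rate + 8.
This gives demand = -6*policy_rate + 18.
Substituting into the trade_balance equation gives trade_balance = 12*policy_rate - 30.
Solve 12*policy_rate - 30 = -66: policy_rate = (-66 + 30) / 12 = -3.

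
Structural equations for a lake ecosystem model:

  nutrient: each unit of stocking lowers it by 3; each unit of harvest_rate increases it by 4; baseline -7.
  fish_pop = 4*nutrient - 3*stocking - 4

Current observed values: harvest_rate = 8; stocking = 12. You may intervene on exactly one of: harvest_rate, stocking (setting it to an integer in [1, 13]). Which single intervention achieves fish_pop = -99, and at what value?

set stocking = 13

Intervening on harvest_rate: fish_pop = 16*harvest_rate - 212. Reaching -99 requires harvest_rate = 113/16, not an integer.
Intervening on stocking: with other inputs at their observed values, fish_pop = -15*stocking + 96. Solving for -99 gives stocking = 13, within [1, 13].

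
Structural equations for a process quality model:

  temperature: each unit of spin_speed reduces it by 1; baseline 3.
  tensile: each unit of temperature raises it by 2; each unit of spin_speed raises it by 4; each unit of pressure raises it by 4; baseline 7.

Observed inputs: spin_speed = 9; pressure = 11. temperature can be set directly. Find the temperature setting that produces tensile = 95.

Intervening on temperature fixes its value directly, overriding its dependence on spin_speed.
Substituting into the tensile equation gives tensile = 2*temperature + 87.
Solve 2*temperature + 87 = 95: temperature = (95 - 87) / 2 = 4.

temperature = 4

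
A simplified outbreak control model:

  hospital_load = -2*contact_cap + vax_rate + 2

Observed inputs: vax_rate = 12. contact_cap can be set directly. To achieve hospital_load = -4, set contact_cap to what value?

contact_cap = 9

Substituting into the hospital_load equation gives hospital_load = -2*contact_cap + 14.
Solve -2*contact_cap + 14 = -4: contact_cap = (-4 - 14) / -2 = 9.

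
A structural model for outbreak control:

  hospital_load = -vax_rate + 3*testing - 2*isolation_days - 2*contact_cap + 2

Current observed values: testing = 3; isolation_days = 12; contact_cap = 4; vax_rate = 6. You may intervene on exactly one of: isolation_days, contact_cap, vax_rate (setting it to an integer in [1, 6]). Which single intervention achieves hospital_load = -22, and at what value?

Intervening on isolation_days: hospital_load = -2*isolation_days - 3. Reaching -22 requires isolation_days = 19/2, not an integer.
Intervening on contact_cap: hospital_load = -2*contact_cap - 19. Reaching -22 requires contact_cap = 3/2, not an integer.
Intervening on vax_rate: with other inputs at their observed values, hospital_load = -vax_rate - 21. Solving for -22 gives vax_rate = 1, within [1, 6].

set vax_rate = 1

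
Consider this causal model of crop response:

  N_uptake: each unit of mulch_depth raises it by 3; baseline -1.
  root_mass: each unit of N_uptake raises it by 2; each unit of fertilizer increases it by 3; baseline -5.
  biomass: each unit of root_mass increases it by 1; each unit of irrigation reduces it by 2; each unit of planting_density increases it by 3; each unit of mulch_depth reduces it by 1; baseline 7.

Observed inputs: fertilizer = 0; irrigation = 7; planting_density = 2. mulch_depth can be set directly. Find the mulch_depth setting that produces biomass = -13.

mulch_depth = -1

Substituting into the root_mass equation gives root_mass = 6*mulch_depth - 7.
Substituting into the biomass equation gives biomass = 5*mulch_depth - 8.
Solve 5*mulch_depth - 8 = -13: mulch_depth = (-13 + 8) / 5 = -1.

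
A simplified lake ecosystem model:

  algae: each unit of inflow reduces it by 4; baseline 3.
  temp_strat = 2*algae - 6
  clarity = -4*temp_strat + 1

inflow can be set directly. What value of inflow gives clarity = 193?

inflow = 6

Substituting into the temp_strat equation gives temp_strat = -8*inflow.
clarity becomes 32*inflow + 1.
Solve 32*inflow + 1 = 193: inflow = (193 - 1) / 32 = 6.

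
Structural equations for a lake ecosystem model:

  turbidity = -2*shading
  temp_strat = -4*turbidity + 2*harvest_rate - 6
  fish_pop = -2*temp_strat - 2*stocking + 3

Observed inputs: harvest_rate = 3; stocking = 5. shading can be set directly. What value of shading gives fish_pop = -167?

shading = 10

Substituting into the temp_strat equation gives temp_strat = 8*shading.
Substituting into the fish_pop equation gives fish_pop = -16*shading - 7.
Solve -16*shading - 7 = -167: shading = (-167 + 7) / -16 = 10.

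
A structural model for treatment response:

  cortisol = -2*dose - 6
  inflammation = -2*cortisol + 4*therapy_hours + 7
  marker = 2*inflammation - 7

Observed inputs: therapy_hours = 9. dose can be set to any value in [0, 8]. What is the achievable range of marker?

103 to 167

Substituting into the inflammation equation gives inflammation = 4*dose + 55.
This gives marker = 8*dose + 103.
Linear in dose, so extremes are at the endpoints: dose = 0 gives marker = 103; dose = 8 gives marker = 167.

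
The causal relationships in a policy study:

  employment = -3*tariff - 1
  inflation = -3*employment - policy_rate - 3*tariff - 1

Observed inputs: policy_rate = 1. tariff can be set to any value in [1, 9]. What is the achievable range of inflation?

Substituting into the inflation equation gives inflation = 6*tariff + 1.
Linear in tariff, so extremes are at the endpoints: tariff = 1 gives inflation = 7; tariff = 9 gives inflation = 55.

7 to 55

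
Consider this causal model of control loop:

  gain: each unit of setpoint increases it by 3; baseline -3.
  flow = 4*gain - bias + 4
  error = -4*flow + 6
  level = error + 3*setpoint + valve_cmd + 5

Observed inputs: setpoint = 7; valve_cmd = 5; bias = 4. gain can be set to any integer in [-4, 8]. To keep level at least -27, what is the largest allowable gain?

Intervening on gain fixes its value directly, overriding its dependence on setpoint.
Substituting into the flow equation gives flow = 4*gain.
This gives error = -16*gain + 6.
Substituting into the level equation gives level = -16*gain + 37.
Require -16*gain + 37 ≥ -27, so gain ≤ 4.
The largest integer in [-4, 8] satisfying this is 4.

gain = 4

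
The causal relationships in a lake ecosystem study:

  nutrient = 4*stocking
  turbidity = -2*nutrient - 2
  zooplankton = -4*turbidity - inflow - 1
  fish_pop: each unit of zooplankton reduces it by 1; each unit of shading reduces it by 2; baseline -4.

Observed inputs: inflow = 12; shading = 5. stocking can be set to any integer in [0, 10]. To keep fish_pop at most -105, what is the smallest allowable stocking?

stocking = 3

Substituting into the turbidity equation gives turbidity = -8*stocking - 2.
zooplankton becomes 32*stocking - 5.
This gives fish_pop = -32*stocking - 9.
Require -32*stocking - 9 ≤ -105, so stocking ≥ 3.
The smallest integer in [0, 10] satisfying this is 3.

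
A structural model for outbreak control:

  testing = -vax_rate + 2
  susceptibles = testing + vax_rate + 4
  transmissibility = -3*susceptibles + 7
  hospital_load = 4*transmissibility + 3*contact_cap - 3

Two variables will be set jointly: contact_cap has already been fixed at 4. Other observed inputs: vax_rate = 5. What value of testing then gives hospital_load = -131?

testing = 5

With contact_cap held at 4:
Intervening on testing fixes its value directly, overriding its dependence on vax_rate.
Substituting into the susceptibles equation gives susceptibles = testing + 9.
transmissibility becomes -3*testing - 20.
Substituting into the hospital_load equation gives hospital_load = -12*testing - 71.
Solve -12*testing - 71 = -131: testing = (-131 + 71) / -12 = 5.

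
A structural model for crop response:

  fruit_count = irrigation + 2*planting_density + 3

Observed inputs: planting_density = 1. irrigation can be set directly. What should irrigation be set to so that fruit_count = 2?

irrigation = -3

Substituting into the fruit_count equation gives fruit_count = irrigation + 5.
Solve irrigation + 5 = 2: irrigation = (2 - 5) / 1 = -3.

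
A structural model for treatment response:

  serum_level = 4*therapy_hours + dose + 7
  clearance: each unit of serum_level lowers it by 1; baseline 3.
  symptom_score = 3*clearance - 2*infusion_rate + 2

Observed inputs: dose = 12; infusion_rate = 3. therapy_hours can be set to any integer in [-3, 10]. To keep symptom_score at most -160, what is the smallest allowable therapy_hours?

therapy_hours = 9

Substituting into the serum_level equation gives serum_level = 4*therapy_hours + 19.
This gives clearance = -4*therapy_hours - 16.
Substituting into the symptom_score equation gives symptom_score = -12*therapy_hours - 52.
Require -12*therapy_hours - 52 ≤ -160, so therapy_hours ≥ 9.
The smallest integer in [-3, 10] satisfying this is 9.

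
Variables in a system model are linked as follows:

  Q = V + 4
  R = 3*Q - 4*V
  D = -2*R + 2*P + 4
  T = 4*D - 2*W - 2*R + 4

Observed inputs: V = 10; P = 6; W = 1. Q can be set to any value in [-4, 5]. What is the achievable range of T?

316 to 586

Intervening on Q fixes its value directly, overriding its dependence on V.
Substituting into the R equation gives R = 3*Q - 40.
This gives D = -6*Q + 96.
This gives T = -30*Q + 466.
Linear in Q, so extremes are at the endpoints: Q = -4 gives T = 586; Q = 5 gives T = 316.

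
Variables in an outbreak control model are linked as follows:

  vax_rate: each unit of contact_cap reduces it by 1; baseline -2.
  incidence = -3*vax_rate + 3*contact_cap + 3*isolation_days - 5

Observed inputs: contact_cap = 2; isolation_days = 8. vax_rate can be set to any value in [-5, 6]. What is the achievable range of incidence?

Intervening on vax_rate fixes its value directly, overriding its dependence on contact_cap.
Substituting into the incidence equation gives incidence = -3*vax_rate + 25.
Linear in vax_rate, so extremes are at the endpoints: vax_rate = -5 gives incidence = 40; vax_rate = 6 gives incidence = 7.

7 to 40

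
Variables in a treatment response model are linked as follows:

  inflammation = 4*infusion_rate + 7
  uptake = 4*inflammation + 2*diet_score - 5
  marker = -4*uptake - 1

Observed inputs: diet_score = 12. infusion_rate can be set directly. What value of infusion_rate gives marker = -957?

Substituting into the uptake equation gives uptake = 16*infusion_rate + 47.
This gives marker = -64*infusion_rate - 189.
Solve -64*infusion_rate - 189 = -957: infusion_rate = (-957 + 189) / -64 = 12.

infusion_rate = 12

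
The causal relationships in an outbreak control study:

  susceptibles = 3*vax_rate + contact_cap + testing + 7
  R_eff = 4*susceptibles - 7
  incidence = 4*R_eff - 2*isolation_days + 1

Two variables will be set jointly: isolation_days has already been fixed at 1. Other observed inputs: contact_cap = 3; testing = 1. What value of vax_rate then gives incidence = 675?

With isolation_days held at 1:
Substituting into the susceptibles equation gives susceptibles = 3*vax_rate + 11.
Substituting into the R_eff equation gives R_eff = 12*vax_rate + 37.
incidence becomes 48*vax_rate + 147.
Solve 48*vax_rate + 147 = 675: vax_rate = (675 - 147) / 48 = 11.

vax_rate = 11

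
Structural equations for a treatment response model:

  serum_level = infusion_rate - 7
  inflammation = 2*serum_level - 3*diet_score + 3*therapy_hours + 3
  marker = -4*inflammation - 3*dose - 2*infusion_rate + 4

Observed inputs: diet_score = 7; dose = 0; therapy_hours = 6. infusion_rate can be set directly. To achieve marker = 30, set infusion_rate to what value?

infusion_rate = 3

Substituting into the inflammation equation gives inflammation = 2*infusion_rate - 14.
Substituting into the marker equation gives marker = -10*infusion_rate + 60.
Solve -10*infusion_rate + 60 = 30: infusion_rate = (30 - 60) / -10 = 3.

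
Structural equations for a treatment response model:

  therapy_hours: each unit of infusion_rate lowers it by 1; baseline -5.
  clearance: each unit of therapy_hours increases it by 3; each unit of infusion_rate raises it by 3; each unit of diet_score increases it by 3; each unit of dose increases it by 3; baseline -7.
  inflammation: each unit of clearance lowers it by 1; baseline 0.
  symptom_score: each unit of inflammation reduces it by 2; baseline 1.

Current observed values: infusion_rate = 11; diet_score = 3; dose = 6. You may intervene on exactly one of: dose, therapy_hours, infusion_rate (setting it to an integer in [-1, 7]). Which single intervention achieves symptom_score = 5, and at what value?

Intervening on dose: with other inputs at their observed values, symptom_score = 6*dose - 25. Solving for 5 gives dose = 5, within [-1, 7].
Intervening on therapy_hours: symptom_score = 6*therapy_hours + 107. Reaching 5 requires therapy_hours = -17, outside [-1, 7].
Intervening on infusion_rate: the paths from infusion_rate to symptom_score cancel (net effect zero), leaving symptom_score = 11; 5 is unreachable this way.

set dose = 5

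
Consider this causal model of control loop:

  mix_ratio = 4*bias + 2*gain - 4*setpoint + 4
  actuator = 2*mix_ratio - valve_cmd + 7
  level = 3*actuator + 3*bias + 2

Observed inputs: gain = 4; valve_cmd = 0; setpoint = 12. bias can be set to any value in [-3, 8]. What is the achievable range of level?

-274 to 23

Substituting into the mix_ratio equation gives mix_ratio = 4*bias - 36.
Substituting into the actuator equation gives actuator = 8*bias - 65.
Substituting into the level equation gives level = 27*bias - 193.
Linear in bias, so extremes are at the endpoints: bias = -3 gives level = -274; bias = 8 gives level = 23.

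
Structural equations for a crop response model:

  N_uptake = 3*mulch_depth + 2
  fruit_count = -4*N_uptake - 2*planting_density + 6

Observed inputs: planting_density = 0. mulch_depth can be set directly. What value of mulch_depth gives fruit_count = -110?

Substituting into the fruit_count equation gives fruit_count = -12*mulch_depth - 2.
Solve -12*mulch_depth - 2 = -110: mulch_depth = (-110 + 2) / -12 = 9.

mulch_depth = 9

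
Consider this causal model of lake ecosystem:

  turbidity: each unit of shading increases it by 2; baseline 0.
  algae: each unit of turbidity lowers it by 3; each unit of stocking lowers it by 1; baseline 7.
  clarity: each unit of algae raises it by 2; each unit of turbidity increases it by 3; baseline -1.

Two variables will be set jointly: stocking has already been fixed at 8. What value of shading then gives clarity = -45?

With stocking held at 8:
Substituting into the algae equation gives algae = -6*shading - 1.
So clarity = -6*shading - 3.
Solve -6*shading - 3 = -45: shading = (-45 + 3) / -6 = 7.

shading = 7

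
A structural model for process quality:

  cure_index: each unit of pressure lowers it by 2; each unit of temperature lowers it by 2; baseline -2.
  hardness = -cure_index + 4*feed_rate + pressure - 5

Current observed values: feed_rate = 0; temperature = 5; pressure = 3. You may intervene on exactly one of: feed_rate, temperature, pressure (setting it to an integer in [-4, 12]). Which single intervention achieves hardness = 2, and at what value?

set temperature = -2

Intervening on feed_rate: hardness = 4*feed_rate + 16. Reaching 2 requires feed_rate = -7/2, not an integer.
Intervening on temperature: with other inputs at their observed values, hardness = 2*temperature + 6. Solving for 2 gives temperature = -2, within [-4, 12].
Intervening on pressure: hardness = 3*pressure + 7. Reaching 2 requires pressure = -5/3, not an integer.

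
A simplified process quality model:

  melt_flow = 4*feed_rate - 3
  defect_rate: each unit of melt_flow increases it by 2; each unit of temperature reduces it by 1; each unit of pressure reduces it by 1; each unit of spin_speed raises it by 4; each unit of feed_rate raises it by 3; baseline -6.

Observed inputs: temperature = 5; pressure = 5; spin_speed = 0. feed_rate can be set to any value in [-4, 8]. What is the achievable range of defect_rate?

Substituting into the defect_rate equation gives defect_rate = 11*feed_rate - 22.
Linear in feed_rate, so extremes are at the endpoints: feed_rate = -4 gives defect_rate = -66; feed_rate = 8 gives defect_rate = 66.

-66 to 66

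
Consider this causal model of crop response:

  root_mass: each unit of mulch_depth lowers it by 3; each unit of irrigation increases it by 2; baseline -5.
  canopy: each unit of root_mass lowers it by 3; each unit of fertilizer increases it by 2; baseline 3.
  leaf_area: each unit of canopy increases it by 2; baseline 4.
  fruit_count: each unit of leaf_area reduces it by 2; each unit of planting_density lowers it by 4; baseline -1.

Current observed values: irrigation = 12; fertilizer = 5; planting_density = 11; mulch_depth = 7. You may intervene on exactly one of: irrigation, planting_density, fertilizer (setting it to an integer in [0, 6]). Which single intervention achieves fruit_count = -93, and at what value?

set planting_density = 2

Intervening on irrigation: fruit_count = 24*irrigation - 417. Reaching -93 requires irrigation = 27/2, not an integer.
Intervening on planting_density: with other inputs at their observed values, fruit_count = -4*planting_density - 85. Solving for -93 gives planting_density = 2, within [0, 6].
Intervening on fertilizer: fruit_count = -8*fertilizer - 89. Reaching -93 requires fertilizer = 1/2, not an integer.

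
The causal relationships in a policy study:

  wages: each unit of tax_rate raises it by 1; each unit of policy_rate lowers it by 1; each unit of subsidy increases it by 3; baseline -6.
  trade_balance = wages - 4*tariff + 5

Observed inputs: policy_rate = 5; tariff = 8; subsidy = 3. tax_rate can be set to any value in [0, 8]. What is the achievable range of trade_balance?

Substituting into the wages equation gives wages = tax_rate - 2.
Substituting into the trade_balance equation gives trade_balance = tax_rate - 29.
Linear in tax_rate, so extremes are at the endpoints: tax_rate = 0 gives trade_balance = -29; tax_rate = 8 gives trade_balance = -21.

-29 to -21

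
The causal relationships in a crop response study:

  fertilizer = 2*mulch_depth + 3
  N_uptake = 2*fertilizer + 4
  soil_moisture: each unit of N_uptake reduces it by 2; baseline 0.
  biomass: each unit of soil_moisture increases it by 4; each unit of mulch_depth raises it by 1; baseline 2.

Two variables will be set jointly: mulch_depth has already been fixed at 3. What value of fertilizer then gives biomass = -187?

fertilizer = 10

With mulch_depth held at 3:
Intervening on fertilizer fixes its value directly, overriding its dependence on mulch_depth.
Substituting into the soil_moisture equation gives soil_moisture = -4*fertilizer - 8.
biomass becomes -16*fertilizer - 27.
Solve -16*fertilizer - 27 = -187: fertilizer = (-187 + 27) / -16 = 10.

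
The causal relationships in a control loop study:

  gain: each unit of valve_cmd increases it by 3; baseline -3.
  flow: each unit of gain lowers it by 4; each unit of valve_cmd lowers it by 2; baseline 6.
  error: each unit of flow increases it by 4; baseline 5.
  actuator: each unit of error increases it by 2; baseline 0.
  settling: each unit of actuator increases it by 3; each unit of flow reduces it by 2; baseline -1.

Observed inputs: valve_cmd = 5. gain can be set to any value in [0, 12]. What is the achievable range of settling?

-1115 to -59

Intervening on gain fixes its value directly, overriding its dependence on valve_cmd.
Substituting into the flow equation gives flow = -4*gain - 4.
Substituting into the error equation gives error = -16*gain - 11.
Substituting into the actuator equation gives actuator = -32*gain - 22.
Substituting into the settling equation gives settling = -88*gain - 59.
Linear in gain, so extremes are at the endpoints: gain = 0 gives settling = -59; gain = 12 gives settling = -1115.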